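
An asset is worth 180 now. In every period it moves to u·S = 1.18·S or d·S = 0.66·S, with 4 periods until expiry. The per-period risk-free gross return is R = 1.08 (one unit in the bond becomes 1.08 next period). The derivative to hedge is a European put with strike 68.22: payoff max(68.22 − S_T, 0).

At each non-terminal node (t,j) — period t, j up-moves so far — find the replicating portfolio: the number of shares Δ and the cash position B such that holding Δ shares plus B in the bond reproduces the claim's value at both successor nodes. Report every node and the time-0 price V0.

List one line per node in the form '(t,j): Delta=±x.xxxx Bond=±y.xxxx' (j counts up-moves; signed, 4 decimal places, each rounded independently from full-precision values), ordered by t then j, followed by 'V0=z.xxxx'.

Since d<R<u, set p* = (R−d)/(u−d) = 0.8077; price each node as the discounted p*-expectation of its children.
At expiry t=4: V(4,0)=34.0655, V(4,1)=7.1558, V(4,2)=0.0000, V(4,3)=0.0000, V(4,4)=0.0000
(3,0): S=51.7493. Δ = (V_up−V_dn)/(S_up−S_dn) = (7.1558−34.0655)/(61.0642−34.1545) = -1.0000. V = [p*·7.1558 + (1−p*)·34.0655]/1.08 = 11.4174. B = V − Δ·S = 63.1667.
(3,1): S=92.5214. Δ = (V_up−V_dn)/(S_up−S_dn) = (0.0000−7.1558)/(109.1753−61.0642) = -0.1487. V = [p*·0.0000 + (1−p*)·7.1558]/1.08 = 1.2742. B = V − Δ·S = 15.0354.
(3,2): S=165.4171. Δ = (V_up−V_dn)/(S_up−S_dn) = (0.0000−0.0000)/(195.1922−109.1753) = 0.0000. V = [p*·0.0000 + (1−p*)·0.0000]/1.08 = 0.0000. B = V − Δ·S = 0.0000.
(3,3): S=295.7458. Δ = (V_up−V_dn)/(S_up−S_dn) = (0.0000−0.0000)/(348.9800−195.1922) = 0.0000. V = [p*·0.0000 + (1−p*)·0.0000]/1.08 = 0.0000. B = V − Δ·S = 0.0000.
(2,0): S=78.4080. Δ = (V_up−V_dn)/(S_up−S_dn) = (1.2742−11.4174)/(92.5214−51.7493) = -0.2488. V = [p*·1.2742 + (1−p*)·11.4174]/1.08 = 2.9859. B = V − Δ·S = 22.4921.
(2,1): S=140.1840. Δ = (V_up−V_dn)/(S_up−S_dn) = (0.0000−1.2742)/(165.4171−92.5214) = -0.0175. V = [p*·0.0000 + (1−p*)·1.2742]/1.08 = 0.2269. B = V − Δ·S = 2.6773.
(2,2): S=250.6320. Δ = (V_up−V_dn)/(S_up−S_dn) = (0.0000−0.0000)/(295.7458−165.4171) = 0.0000. V = [p*·0.0000 + (1−p*)·0.0000]/1.08 = 0.0000. B = V − Δ·S = 0.0000.
(1,0): S=118.8000. Δ = (V_up−V_dn)/(S_up−S_dn) = (0.2269−2.9859)/(140.1840−78.4080) = -0.0447. V = [p*·0.2269 + (1−p*)·2.9859]/1.08 = 0.7014. B = V − Δ·S = 6.0072.
(1,1): S=212.4000. Δ = (V_up−V_dn)/(S_up−S_dn) = (0.0000−0.2269)/(250.6320−140.1840) = -0.0021. V = [p*·0.0000 + (1−p*)·0.2269]/1.08 = 0.0404. B = V − Δ·S = 0.4767.
(0,0): S=180.0000. Δ = (V_up−V_dn)/(S_up−S_dn) = (0.0404−0.7014)/(212.4000−118.8000) = -0.0071. V = [p*·0.0404 + (1−p*)·0.7014]/1.08 = 0.1551. B = V − Δ·S = 1.4262.
The time-0 hedge costs 0.1551, which is the no-arbitrage price.

(0,0): Delta=-0.0071 Bond=1.4262
(1,0): Delta=-0.0447 Bond=6.0072
(1,1): Delta=-0.0021 Bond=0.4767
(2,0): Delta=-0.2488 Bond=22.4921
(2,1): Delta=-0.0175 Bond=2.6773
(2,2): Delta=0.0000 Bond=0.0000
(3,0): Delta=-1.0000 Bond=63.1667
(3,1): Delta=-0.1487 Bond=15.0354
(3,2): Delta=0.0000 Bond=0.0000
(3,3): Delta=0.0000 Bond=0.0000
V0=0.1551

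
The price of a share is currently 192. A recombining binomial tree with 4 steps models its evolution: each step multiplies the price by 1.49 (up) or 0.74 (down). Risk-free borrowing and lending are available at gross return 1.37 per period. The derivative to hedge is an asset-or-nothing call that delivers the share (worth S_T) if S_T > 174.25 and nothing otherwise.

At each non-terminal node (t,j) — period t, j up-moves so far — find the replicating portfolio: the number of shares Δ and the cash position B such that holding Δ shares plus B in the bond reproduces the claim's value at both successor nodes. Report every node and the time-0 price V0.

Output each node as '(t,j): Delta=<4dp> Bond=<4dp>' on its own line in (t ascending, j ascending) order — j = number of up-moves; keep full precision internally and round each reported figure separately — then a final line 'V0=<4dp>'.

Under the risk-neutral measure, an up-move has probability p* = (R−d)/(u−d) = 0.8400 and values discount at R = 1.37.
Terminal values V(4,·): V(4,0)=0.0000, V(4,1)=0.0000, V(4,2)=233.4195, V(4,3)=469.9934, V(4,4)=946.3380
  t=3,j=0: stock 77.8030 → up 115.9265 (V=0.0000), down 57.5742 (V=0.0000). Price 0.0000; hedge Δ=0.0000, bond B=0.0000.
  t=3,j=1: stock 156.6574 → up 233.4195 (V=233.4195), down 115.9265 (V=0.0000). Price 143.1185; hedge Δ=1.9867, bond B=-168.1075.
  t=3,j=2: stock 315.4318 → up 469.9934 (V=469.9934), down 233.4195 (V=233.4195). Price 315.4318; hedge Δ=1.0000, bond B=0.0000.
  t=3,j=3: stock 635.1262 → up 946.3380 (V=946.3380), down 469.9934 (V=469.9934). Price 635.1262; hedge Δ=1.0000, bond B=0.0000.
  t=2,j=0: stock 105.1392 → up 156.6574 (V=143.1185), down 77.8030 (V=0.0000). Price 87.7515; hedge Δ=1.8150, bond B=-103.0732.
  t=2,j=1: stock 211.6992 → up 315.4318 (V=315.4318), down 156.6574 (V=143.1185). Price 210.1180; hedge Δ=1.0853, bond B=-19.6330.
  t=2,j=2: stock 426.2592 → up 635.1262 (V=635.1262), down 315.4318 (V=315.4318). Price 426.2592; hedge Δ=1.0000, bond B=0.0000.
  t=1,j=0: stock 142.0800 → up 211.6992 (V=210.1180), down 105.1392 (V=87.7515). Price 139.0798; hedge Δ=1.1483, bond B=-24.0755.
  t=1,j=1: stock 286.0800 → up 426.2592 (V=426.2592), down 211.6992 (V=210.1180). Price 285.8953; hedge Δ=1.0074, bond B=-2.2929.
  t=0,j=0: stock 192.0000 → up 286.0800 (V=285.8953), down 142.0800 (V=139.0798). Price 191.5364; hedge Δ=1.0196, bond B=-4.2176.
Self-financing check: at every node Δ·S+B equals the discounted successor values.

(0,0): Delta=1.0196 Bond=-4.2176
(1,0): Delta=1.1483 Bond=-24.0755
(1,1): Delta=1.0074 Bond=-2.2929
(2,0): Delta=1.8150 Bond=-103.0732
(2,1): Delta=1.0853 Bond=-19.6330
(2,2): Delta=1.0000 Bond=0.0000
(3,0): Delta=0.0000 Bond=0.0000
(3,1): Delta=1.9867 Bond=-168.1075
(3,2): Delta=1.0000 Bond=0.0000
(3,3): Delta=1.0000 Bond=0.0000
V0=191.5364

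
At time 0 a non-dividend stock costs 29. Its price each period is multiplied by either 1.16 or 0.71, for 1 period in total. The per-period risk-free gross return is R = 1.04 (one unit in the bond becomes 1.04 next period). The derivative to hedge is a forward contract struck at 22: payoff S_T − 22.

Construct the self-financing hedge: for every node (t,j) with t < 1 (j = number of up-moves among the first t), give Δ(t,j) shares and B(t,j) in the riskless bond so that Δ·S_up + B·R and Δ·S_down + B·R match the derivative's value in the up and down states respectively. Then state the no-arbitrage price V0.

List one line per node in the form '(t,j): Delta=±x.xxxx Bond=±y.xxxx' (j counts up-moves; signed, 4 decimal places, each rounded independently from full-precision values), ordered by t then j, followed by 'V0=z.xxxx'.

No-arbitrage ⇒ martingale measure with p* = (R−d)/(u−d) = 0.7333.
At expiry t=1: V(1,0)=-1.4100, V(1,1)=11.6400
Node (0,0) S=29.0000: V=(p*·11.6400+(1−p*)·-1.4100)/1.04=7.8462; Δ=(11.6400−-1.4100)/(33.6400−20.5900)=1.0000; B=V−Δ·S=-21.1538
Each (Δ,B) replicates both successor values, so the strategy is self-financing and V0 is arbitrage-free.

(0,0): Delta=1.0000 Bond=-21.1538
V0=7.8462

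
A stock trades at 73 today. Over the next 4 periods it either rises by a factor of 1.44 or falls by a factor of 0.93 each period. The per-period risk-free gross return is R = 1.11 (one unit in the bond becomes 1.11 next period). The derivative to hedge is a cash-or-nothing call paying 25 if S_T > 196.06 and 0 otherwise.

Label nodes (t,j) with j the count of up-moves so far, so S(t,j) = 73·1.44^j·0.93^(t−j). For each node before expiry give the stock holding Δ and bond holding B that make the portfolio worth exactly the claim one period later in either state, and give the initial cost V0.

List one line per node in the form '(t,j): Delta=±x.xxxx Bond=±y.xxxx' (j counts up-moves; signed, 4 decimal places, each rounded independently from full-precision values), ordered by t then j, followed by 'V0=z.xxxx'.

Since d<R<u, set p* = (R−d)/(u−d) = 0.3529; price each node as the discounted p*-expectation of its children.
Terminal values V(4,·): V(4,0)=0.0000, V(4,1)=0.0000, V(4,2)=0.0000, V(4,3)=25.0000, V(4,4)=25.0000
Node (3,0) S=58.7181: V=(p*·0.0000+(1−p*)·0.0000)/1.11=0.0000; Δ=(0.0000−0.0000)/(84.5540−54.6078)=0.0000; B=V−Δ·S=0.0000
Node (3,1) S=90.9183: V=(p*·0.0000+(1−p*)·0.0000)/1.11=0.0000; Δ=(0.0000−0.0000)/(130.9223−84.5540)=0.0000; B=V−Δ·S=0.0000
Node (3,2) S=140.7767: V=(p*·25.0000+(1−p*)·0.0000)/1.11=7.9491; Δ=(25.0000−0.0000)/(202.7185−130.9223)=0.3482; B=V−Δ·S=-41.0705
Node (3,3) S=217.9768: V=(p*·25.0000+(1−p*)·25.0000)/1.11=22.5225; Δ=(25.0000−25.0000)/(313.8866−202.7185)=0.0000; B=V−Δ·S=22.5225
Node (2,0) S=63.1377: V=(p*·0.0000+(1−p*)·0.0000)/1.11=0.0000; Δ=(0.0000−0.0000)/(90.9183−58.7181)=0.0000; B=V−Δ·S=0.0000
Node (2,1) S=97.7616: V=(p*·7.9491+(1−p*)·0.0000)/1.11=2.5275; Δ=(7.9491−0.0000)/(140.7767−90.9183)=0.1594; B=V−Δ·S=-13.0590
Node (2,2) S=151.3728: V=(p*·22.5225+(1−p*)·7.9491)/1.11=11.7952; Δ=(22.5225−7.9491)/(217.9768−140.7767)=0.1888; B=V−Δ·S=-16.7801
Node (1,0) S=67.8900: V=(p*·2.5275+(1−p*)·0.0000)/1.11=0.8037; Δ=(2.5275−0.0000)/(97.7616−63.1377)=0.0730; B=V−Δ·S=-4.1523
Node (1,1) S=105.1200: V=(p*·11.7952+(1−p*)·2.5275)/1.11=5.2239; Δ=(11.7952−2.5275)/(151.3728−97.7616)=0.1729; B=V−Δ·S=-12.9480
Node (0,0) S=73.0000: V=(p*·5.2239+(1−p*)·0.8037)/1.11=2.1295; Δ=(5.2239−0.8037)/(105.1200−67.8900)=0.1187; B=V−Δ·S=-6.5375
The time-0 hedge costs 2.1295, which is the no-arbitrage price.

(0,0): Delta=0.1187 Bond=-6.5375
(1,0): Delta=0.0730 Bond=-4.1523
(1,1): Delta=0.1729 Bond=-12.9480
(2,0): Delta=0.0000 Bond=0.0000
(2,1): Delta=0.1594 Bond=-13.0590
(2,2): Delta=0.1888 Bond=-16.7801
(3,0): Delta=0.0000 Bond=0.0000
(3,1): Delta=0.0000 Bond=0.0000
(3,2): Delta=0.3482 Bond=-41.0705
(3,3): Delta=0.0000 Bond=22.5225
V0=2.1295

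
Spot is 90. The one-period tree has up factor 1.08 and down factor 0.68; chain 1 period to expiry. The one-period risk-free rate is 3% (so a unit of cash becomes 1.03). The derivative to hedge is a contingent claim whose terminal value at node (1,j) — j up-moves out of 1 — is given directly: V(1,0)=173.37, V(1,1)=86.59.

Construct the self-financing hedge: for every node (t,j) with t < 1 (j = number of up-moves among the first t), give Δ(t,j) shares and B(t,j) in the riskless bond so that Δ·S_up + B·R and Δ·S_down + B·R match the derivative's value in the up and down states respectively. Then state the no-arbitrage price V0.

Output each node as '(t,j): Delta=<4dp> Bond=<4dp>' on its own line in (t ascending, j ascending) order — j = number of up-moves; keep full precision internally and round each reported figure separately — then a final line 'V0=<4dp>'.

Risk-neutral probability p* = (R−d)/(u−d) = (1.03−0.68)/(1.08−0.68) = 0.8750.
Terminal payoffs: V(1,0)=173.3700, V(1,1)=86.5900
Node (0,0) S=90.0000: V=(p*·86.5900+(1−p*)·173.3700)/1.03=94.5995; Δ=(86.5900−173.3700)/(97.2000−61.2000)=-2.4106; B=V−Δ·S=311.5495
Each (Δ,B) replicates both successor values, so the strategy is self-financing and V0 is arbitrage-free.

(0,0): Delta=-2.4106 Bond=311.5495
V0=94.5995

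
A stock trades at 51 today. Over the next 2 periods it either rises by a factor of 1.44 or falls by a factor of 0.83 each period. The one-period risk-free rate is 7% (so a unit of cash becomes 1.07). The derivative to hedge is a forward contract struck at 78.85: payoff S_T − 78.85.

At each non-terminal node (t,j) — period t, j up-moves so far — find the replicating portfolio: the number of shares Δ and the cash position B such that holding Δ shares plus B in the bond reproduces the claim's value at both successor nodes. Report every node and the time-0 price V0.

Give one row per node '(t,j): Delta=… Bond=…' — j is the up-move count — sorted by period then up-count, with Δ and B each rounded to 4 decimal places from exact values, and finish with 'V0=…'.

(0,0): Delta=1.0000 Bond=-68.8706
(1,0): Delta=1.0000 Bond=-73.6916
(1,1): Delta=1.0000 Bond=-73.6916
V0=-17.8706

The replicating-portfolio and risk-neutral prices coincide; use p* = (1.07−0.83)/(1.44−0.83) = 0.3934 for the latter.
Terminal values V(2,·): V(2,0)=-43.7161, V(2,1)=-17.8948, V(2,2)=26.9036
(1,0): S=42.3300. Δ = (V_up−V_dn)/(S_up−S_dn) = (-17.8948−-43.7161)/(60.9552−35.1339) = 1.0000. V = [p*·-17.8948 + (1−p*)·-43.7161]/1.07 = -31.3616. B = V − Δ·S = -73.6916.
(1,1): S=73.4400. Δ = (V_up−V_dn)/(S_up−S_dn) = (26.9036−-17.8948)/(105.7536−60.9552) = 1.0000. V = [p*·26.9036 + (1−p*)·-17.8948]/1.07 = -0.2516. B = V − Δ·S = -73.6916.
(0,0): S=51.0000. Δ = (V_up−V_dn)/(S_up−S_dn) = (-0.2516−-31.3616)/(73.4400−42.3300) = 1.0000. V = [p*·-0.2516 + (1−p*)·-31.3616]/1.07 = -17.8706. B = V − Δ·S = -68.8706.
Check: Δ(0,0)·S0 + B(0,0) = -17.8706 = V0.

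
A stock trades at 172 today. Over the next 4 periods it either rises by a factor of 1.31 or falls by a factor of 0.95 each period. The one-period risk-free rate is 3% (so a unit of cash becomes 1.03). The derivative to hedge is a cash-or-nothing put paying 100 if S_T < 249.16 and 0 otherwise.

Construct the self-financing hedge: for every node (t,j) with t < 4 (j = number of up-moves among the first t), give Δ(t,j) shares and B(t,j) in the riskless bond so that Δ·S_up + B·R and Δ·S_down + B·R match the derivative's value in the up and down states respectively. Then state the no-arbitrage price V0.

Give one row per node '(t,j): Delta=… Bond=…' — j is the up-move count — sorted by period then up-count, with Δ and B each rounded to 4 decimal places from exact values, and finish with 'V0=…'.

Risk-neutral probability p* = (R−d)/(u−d) = (1.03−0.95)/(1.31−0.95) = 0.2222.
At expiry t=4: V(4,0)=100.0000, V(4,1)=100.0000, V(4,2)=0.0000, V(4,3)=0.0000, V(4,4)=0.0000
  t=3,j=0: stock 147.4685 → up 193.1837 (V=100.0000), down 140.0951 (V=100.0000). Price 97.0874; hedge Δ=0.0000, bond B=97.0874.
  t=3,j=1: stock 203.3513 → up 266.3902 (V=0.0000), down 193.1837 (V=100.0000). Price 75.5124; hedge Δ=-1.3660, bond B=353.2902.
  t=3,j=2: stock 280.4107 → up 367.3381 (V=0.0000), down 266.3902 (V=0.0000). Price 0.0000; hedge Δ=0.0000, bond B=0.0000.
  t=3,j=3: stock 386.6717 → up 506.5399 (V=0.0000), down 367.3381 (V=0.0000). Price 0.0000; hedge Δ=0.0000, bond B=0.0000.
  t=2,j=0: stock 155.2300 → up 203.3513 (V=75.5124), down 147.4685 (V=97.0874). Price 89.6048; hedge Δ=-0.3861, bond B=149.5353.
  t=2,j=1: stock 214.0540 → up 280.4107 (V=0.0000), down 203.3513 (V=75.5124). Price 57.0212; hedge Δ=-0.9799, bond B=266.7779.
  t=2,j=2: stock 295.1692 → up 386.6717 (V=0.0000), down 280.4107 (V=0.0000). Price 0.0000; hedge Δ=0.0000, bond B=0.0000.
  t=1,j=0: stock 163.4000 → up 214.0540 (V=57.0212), down 155.2300 (V=89.6048). Price 79.9651; hedge Δ=-0.5539, bond B=170.4749.
  t=1,j=1: stock 225.3200 → up 295.1692 (V=0.0000), down 214.0540 (V=57.0212). Price 43.0581; hedge Δ=-0.7030, bond B=201.4504.
  t=0,j=0: stock 172.0000 → up 225.3200 (V=43.0581), down 163.4000 (V=79.9651). Price 69.6733; hedge Δ=-0.5960, bond B=172.1926.
The time-0 hedge costs 69.6733, which is the no-arbitrage price.

(0,0): Delta=-0.5960 Bond=172.1926
(1,0): Delta=-0.5539 Bond=170.4749
(1,1): Delta=-0.7030 Bond=201.4504
(2,0): Delta=-0.3861 Bond=149.5353
(2,1): Delta=-0.9799 Bond=266.7779
(2,2): Delta=0.0000 Bond=0.0000
(3,0): Delta=0.0000 Bond=97.0874
(3,1): Delta=-1.3660 Bond=353.2902
(3,2): Delta=0.0000 Bond=0.0000
(3,3): Delta=0.0000 Bond=0.0000
V0=69.6733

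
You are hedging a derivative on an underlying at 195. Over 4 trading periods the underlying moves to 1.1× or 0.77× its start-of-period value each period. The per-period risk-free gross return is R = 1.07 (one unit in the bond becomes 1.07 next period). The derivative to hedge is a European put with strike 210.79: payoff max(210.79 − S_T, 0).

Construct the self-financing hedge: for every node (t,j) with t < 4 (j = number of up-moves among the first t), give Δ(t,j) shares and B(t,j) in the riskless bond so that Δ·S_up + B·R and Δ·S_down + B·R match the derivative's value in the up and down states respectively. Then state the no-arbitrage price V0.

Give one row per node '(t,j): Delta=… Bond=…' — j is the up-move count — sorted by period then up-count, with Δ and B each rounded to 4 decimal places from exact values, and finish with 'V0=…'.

(0,0): Delta=-0.2880 Bond=60.8937
(1,0): Delta=-1.0000 Bond=172.0674
(1,1): Delta=-0.2381 Bond=54.4651
(2,0): Delta=-1.0000 Bond=184.1121
(2,1): Delta=-1.0000 Bond=184.1121
(2,2): Delta=-0.1848 Bond=45.6942
(3,0): Delta=-1.0000 Bond=197.0000
(3,1): Delta=-1.0000 Bond=197.0000
(3,2): Delta=-1.0000 Bond=197.0000
(3,3): Delta=-0.1277 Bond=34.0821
V0=4.7394

Under the risk-neutral measure, an up-move has probability p* = (R−d)/(u−d) = 0.9091 and values discount at R = 1.07.
Payoff layer (t=4): V(4,0)=142.2416, V(4,1)=112.8637, V(4,2)=70.8952, V(4,3)=10.9403, V(4,4)=0.0000
(3,0): S=89.0239. Δ = (V_up−V_dn)/(S_up−S_dn) = (112.8637−142.2416)/(97.9263−68.5484) = -1.0000. V = [p*·112.8637 + (1−p*)·142.2416]/1.07 = 107.9761. B = V − Δ·S = 197.0000.
(3,1): S=127.1771. Δ = (V_up−V_dn)/(S_up−S_dn) = (70.8952−112.8637)/(139.8948−97.9263) = -1.0000. V = [p*·70.8952 + (1−p*)·112.8637]/1.07 = 69.8229. B = V − Δ·S = 197.0000.
(3,2): S=181.6815. Δ = (V_up−V_dn)/(S_up−S_dn) = (10.9403−70.8952)/(199.8497−139.8948) = -1.0000. V = [p*·10.9403 + (1−p*)·70.8952]/1.07 = 15.3185. B = V − Δ·S = 197.0000.
(3,3): S=259.5450. Δ = (V_up−V_dn)/(S_up−S_dn) = (0.0000−10.9403)/(285.4995−199.8497) = -0.1277. V = [p*·0.0000 + (1−p*)·10.9403]/1.07 = 0.9295. B = V − Δ·S = 34.0821.
(2,0): S=115.6155. Δ = (V_up−V_dn)/(S_up−S_dn) = (69.8229−107.9761)/(127.1771−89.0239) = -1.0000. V = [p*·69.8229 + (1−p*)·107.9761]/1.07 = 68.4966. B = V − Δ·S = 184.1121.
(2,1): S=165.1650. Δ = (V_up−V_dn)/(S_up−S_dn) = (15.3185−69.8229)/(181.6815−127.1771) = -1.0000. V = [p*·15.3185 + (1−p*)·69.8229]/1.07 = 18.9471. B = V − Δ·S = 184.1121.
(2,2): S=235.9500. Δ = (V_up−V_dn)/(S_up−S_dn) = (0.9295−15.3185)/(259.5450−181.6815) = -0.1848. V = [p*·0.9295 + (1−p*)·15.3185]/1.07 = 2.0912. B = V − Δ·S = 45.6942.
(1,0): S=150.1500. Δ = (V_up−V_dn)/(S_up−S_dn) = (18.9471−68.4966)/(165.1650−115.6155) = -1.0000. V = [p*·18.9471 + (1−p*)·68.4966]/1.07 = 21.9174. B = V − Δ·S = 172.0674.
(1,1): S=214.5000. Δ = (V_up−V_dn)/(S_up−S_dn) = (2.0912−18.9471)/(235.9500−165.1650) = -0.2381. V = [p*·2.0912 + (1−p*)·18.9471]/1.07 = 3.3865. B = V − Δ·S = 54.4651.
(0,0): S=195.0000. Δ = (V_up−V_dn)/(S_up−S_dn) = (3.3865−21.9174)/(214.5000−150.1500) = -0.2880. V = [p*·3.3865 + (1−p*)·21.9174]/1.07 = 4.7394. B = V − Δ·S = 60.8937.
Each (Δ,B) replicates both successor values, so the strategy is self-financing and V0 is arbitrage-free.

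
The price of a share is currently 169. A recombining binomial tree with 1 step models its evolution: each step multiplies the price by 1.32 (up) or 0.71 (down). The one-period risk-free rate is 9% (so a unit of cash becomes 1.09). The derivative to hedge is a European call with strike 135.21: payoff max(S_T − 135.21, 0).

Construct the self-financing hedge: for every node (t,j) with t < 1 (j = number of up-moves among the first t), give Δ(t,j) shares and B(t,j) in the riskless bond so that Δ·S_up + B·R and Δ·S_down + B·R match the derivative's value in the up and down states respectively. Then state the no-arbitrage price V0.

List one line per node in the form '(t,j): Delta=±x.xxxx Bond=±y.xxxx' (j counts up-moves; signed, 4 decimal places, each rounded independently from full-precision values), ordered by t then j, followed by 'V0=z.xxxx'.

No-arbitrage ⇒ martingale measure with p* = (R−d)/(u−d) = 0.6230.
At expiry t=1: V(1,0)=0.0000, V(1,1)=87.8700
(0,0): S=169.0000. Δ = (V_up−V_dn)/(S_up−S_dn) = (87.8700−0.0000)/(223.0800−119.9900) = 0.8524. V = [p*·87.8700 + (1−p*)·0.0000]/1.09 = 50.2190. B = V − Δ·S = -93.8302.
Check: Δ(0,0)·S0 + B(0,0) = 50.2190 = V0.

(0,0): Delta=0.8524 Bond=-93.8302
V0=50.2190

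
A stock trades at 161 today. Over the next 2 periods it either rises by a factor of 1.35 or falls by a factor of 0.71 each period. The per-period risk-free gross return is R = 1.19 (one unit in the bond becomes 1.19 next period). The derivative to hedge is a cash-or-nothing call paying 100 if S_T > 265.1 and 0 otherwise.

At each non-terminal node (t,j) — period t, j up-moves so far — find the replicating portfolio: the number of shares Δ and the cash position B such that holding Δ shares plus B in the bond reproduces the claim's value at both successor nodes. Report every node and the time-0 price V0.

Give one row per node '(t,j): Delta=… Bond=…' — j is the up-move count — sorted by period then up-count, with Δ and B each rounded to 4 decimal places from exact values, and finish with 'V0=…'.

(0,0): Delta=0.6117 Bond=-58.7551
(1,0): Delta=0.0000 Bond=0.0000
(1,1): Delta=0.7189 Bond=-93.2248
V0=39.7218

Since d<R<u, set p* = (R−d)/(u−d) = 0.7500; price each node as the discounted p*-expectation of its children.
Terminal payoffs: V(2,0)=0.0000, V(2,1)=0.0000, V(2,2)=100.0000
(1,0): S=114.3100. Δ = (V_up−V_dn)/(S_up−S_dn) = (0.0000−0.0000)/(154.3185−81.1601) = 0.0000. V = [p*·0.0000 + (1−p*)·0.0000]/1.19 = 0.0000. B = V − Δ·S = 0.0000.
(1,1): S=217.3500. Δ = (V_up−V_dn)/(S_up−S_dn) = (100.0000−0.0000)/(293.4225−154.3185) = 0.7189. V = [p*·100.0000 + (1−p*)·0.0000]/1.19 = 63.0252. B = V − Δ·S = -93.2248.
(0,0): S=161.0000. Δ = (V_up−V_dn)/(S_up−S_dn) = (63.0252−0.0000)/(217.3500−114.3100) = 0.6117. V = [p*·63.0252 + (1−p*)·0.0000]/1.19 = 39.7218. B = V − Δ·S = -58.7551.
Check: Δ(0,0)·S0 + B(0,0) = 39.7218 = V0.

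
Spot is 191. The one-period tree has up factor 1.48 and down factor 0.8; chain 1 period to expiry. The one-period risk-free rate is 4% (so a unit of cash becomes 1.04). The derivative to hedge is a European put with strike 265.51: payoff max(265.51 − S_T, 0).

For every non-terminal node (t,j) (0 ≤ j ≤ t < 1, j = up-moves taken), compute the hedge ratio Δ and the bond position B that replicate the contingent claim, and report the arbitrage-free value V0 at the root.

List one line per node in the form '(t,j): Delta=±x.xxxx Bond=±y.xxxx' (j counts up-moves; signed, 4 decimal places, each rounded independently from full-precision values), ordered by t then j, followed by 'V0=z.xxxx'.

The replicating-portfolio and risk-neutral prices coincide; use p* = (1.04−0.8)/(1.48−0.8) = 0.3529 for the latter.
At expiry t=1: V(1,0)=112.7100, V(1,1)=0.0000
Node (0,0) S=191.0000: V=(p*·0.0000+(1−p*)·112.7100)/1.04=70.1250; Δ=(0.0000−112.7100)/(282.6800−152.8000)=-0.8678; B=V−Δ·S=235.8750
Each (Δ,B) replicates both successor values, so the strategy is self-financing and V0 is arbitrage-free.

(0,0): Delta=-0.8678 Bond=235.8750
V0=70.1250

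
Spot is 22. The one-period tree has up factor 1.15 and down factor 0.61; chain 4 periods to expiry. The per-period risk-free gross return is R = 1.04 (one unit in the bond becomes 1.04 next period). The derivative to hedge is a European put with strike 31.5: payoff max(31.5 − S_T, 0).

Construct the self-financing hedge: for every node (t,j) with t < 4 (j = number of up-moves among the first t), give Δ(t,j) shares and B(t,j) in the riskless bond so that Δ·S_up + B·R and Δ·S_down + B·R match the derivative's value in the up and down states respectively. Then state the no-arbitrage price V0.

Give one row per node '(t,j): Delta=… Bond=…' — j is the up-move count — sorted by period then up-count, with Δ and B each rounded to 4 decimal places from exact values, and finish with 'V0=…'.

(0,0): Delta=-0.7363 Bond=23.5241
(1,0): Delta=-1.0000 Bond=28.0034
(1,1): Delta=-0.7006 Bond=23.5599
(2,0): Delta=-1.0000 Bond=29.1235
(2,1): Delta=-1.0000 Bond=29.1235
(2,2): Delta=-0.6599 Bond=23.3201
(3,0): Delta=-1.0000 Bond=30.2885
(3,1): Delta=-1.0000 Bond=30.2885
(3,2): Delta=-1.0000 Bond=30.2885
(3,3): Delta=-0.6138 Bond=22.7089
V0=7.3246

No-arbitrage ⇒ martingale measure with p* = (R−d)/(u−d) = 0.7963.
Terminal values V(4,·): V(4,0)=28.4539, V(4,1)=25.7574, V(4,2)=20.6738, V(4,3)=11.0899, V(4,4)=0.0000
Node (3,0) S=4.9936: V=(p*·25.7574+(1−p*)·28.4539)/1.04=25.2949; Δ=(25.7574−28.4539)/(5.7426−3.0461)=-1.0000; B=V−Δ·S=30.2885
Node (3,1) S=9.4141: V=(p*·20.6738+(1−p*)·25.7574)/1.04=20.8743; Δ=(20.6738−25.7574)/(10.8262−5.7426)=-1.0000; B=V−Δ·S=30.2885
Node (3,2) S=17.7479: V=(p*·11.0899+(1−p*)·20.6738)/1.04=12.5405; Δ=(11.0899−20.6738)/(20.4101−10.8262)=-1.0000; B=V−Δ·S=30.2885
Node (3,3) S=33.4592: V=(p*·0.0000+(1−p*)·11.0899)/1.04=2.1722; Δ=(0.0000−11.0899)/(38.4781−20.4101)=-0.6138; B=V−Δ·S=22.7089
Node (2,0) S=8.1862: V=(p*·20.8743+(1−p*)·25.2949)/1.04=20.9373; Δ=(20.8743−25.2949)/(9.4141−4.9936)=-1.0000; B=V−Δ·S=29.1235
Node (2,1) S=15.4330: V=(p*·12.5405+(1−p*)·20.8743)/1.04=13.6905; Δ=(12.5405−20.8743)/(17.7479−9.4141)=-1.0000; B=V−Δ·S=29.1235
Node (2,2) S=29.0950: V=(p*·2.1722+(1−p*)·12.5405)/1.04=4.1195; Δ=(2.1722−12.5405)/(33.4592−17.7479)=-0.6599; B=V−Δ·S=23.3201
Node (1,0) S=13.4200: V=(p*·13.6905+(1−p*)·20.9373)/1.04=14.5834; Δ=(13.6905−20.9373)/(15.4330−8.1862)=-1.0000; B=V−Δ·S=28.0034
Node (1,1) S=25.3000: V=(p*·4.1195+(1−p*)·13.6905)/1.04=5.8357; Δ=(4.1195−13.6905)/(29.0950−15.4330)=-0.7006; B=V−Δ·S=23.5599
Node (0,0) S=22.0000: V=(p*·5.8357+(1−p*)·14.5834)/1.04=7.3246; Δ=(5.8357−14.5834)/(25.3000−13.4200)=-0.7363; B=V−Δ·S=23.5241
Self-financing check: at every node Δ·S+B equals the discounted successor values.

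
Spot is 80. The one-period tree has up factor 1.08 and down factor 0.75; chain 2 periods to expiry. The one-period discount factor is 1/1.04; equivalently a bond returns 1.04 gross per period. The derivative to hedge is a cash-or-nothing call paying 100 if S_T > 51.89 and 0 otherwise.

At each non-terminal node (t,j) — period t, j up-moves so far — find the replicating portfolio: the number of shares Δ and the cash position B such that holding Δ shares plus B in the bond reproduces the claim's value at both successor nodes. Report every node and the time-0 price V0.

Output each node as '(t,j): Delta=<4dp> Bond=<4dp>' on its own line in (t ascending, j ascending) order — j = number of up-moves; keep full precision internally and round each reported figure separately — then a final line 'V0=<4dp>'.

Risk-neutral probability p* = (R−d)/(u−d) = (1.04−0.75)/(1.08−0.75) = 0.8788.
Payoff layer (t=2): V(2,0)=0.0000, V(2,1)=100.0000, V(2,2)=100.0000
  t=1,j=0: stock 60.0000 → up 64.8000 (V=100.0000), down 45.0000 (V=0.0000). Price 84.4988; hedge Δ=5.0505, bond B=-218.5315.
  t=1,j=1: stock 86.4000 → up 93.3120 (V=100.0000), down 64.8000 (V=100.0000). Price 96.1538; hedge Δ=0.0000, bond B=96.1538.
  t=0,j=0: stock 80.0000 → up 86.4000 (V=96.1538), down 60.0000 (V=84.4988). Price 91.0972; hedge Δ=0.4415, bond B=55.7790.
Each (Δ,B) replicates both successor values, so the strategy is self-financing and V0 is arbitrage-free.

(0,0): Delta=0.4415 Bond=55.7790
(1,0): Delta=5.0505 Bond=-218.5315
(1,1): Delta=0.0000 Bond=96.1538
V0=91.0972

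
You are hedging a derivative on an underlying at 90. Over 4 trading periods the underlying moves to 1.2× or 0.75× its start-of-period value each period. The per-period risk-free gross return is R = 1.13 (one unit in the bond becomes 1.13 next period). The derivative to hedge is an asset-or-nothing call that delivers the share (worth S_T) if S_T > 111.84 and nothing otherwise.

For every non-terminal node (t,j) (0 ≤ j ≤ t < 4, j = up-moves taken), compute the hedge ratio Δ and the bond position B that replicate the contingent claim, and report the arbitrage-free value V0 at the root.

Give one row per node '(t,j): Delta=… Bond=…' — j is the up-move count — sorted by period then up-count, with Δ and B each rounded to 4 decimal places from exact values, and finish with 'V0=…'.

(0,0): Delta=1.3854 Bond=-39.6763
(1,0): Delta=2.1445 Bond=-96.0734
(1,1): Delta=1.2980 Bond=-35.3955
(2,0): Delta=0.0000 Bond=0.0000
(2,1): Delta=2.3913 Bond=-128.5614
(2,2): Delta=1.1721 Bond=-23.6824
(3,0): Delta=0.0000 Bond=0.0000
(3,1): Delta=0.0000 Bond=0.0000
(3,2): Delta=2.6667 Bond=-172.0354
(3,3): Delta=1.0000 Bond=0.0000
V0=85.0056

Risk-neutral probability p* = (R−d)/(u−d) = (1.13−0.75)/(1.2−0.75) = 0.8444.
Terminal values V(4,·): V(4,0)=0.0000, V(4,1)=0.0000, V(4,2)=0.0000, V(4,3)=116.6400, V(4,4)=186.6240
Node (3,0) S=37.9688: V=(p*·0.0000+(1−p*)·0.0000)/1.13=0.0000; Δ=(0.0000−0.0000)/(45.5625−28.4766)=0.0000; B=V−Δ·S=0.0000
Node (3,1) S=60.7500: V=(p*·0.0000+(1−p*)·0.0000)/1.13=0.0000; Δ=(0.0000−0.0000)/(72.9000−45.5625)=0.0000; B=V−Δ·S=0.0000
Node (3,2) S=97.2000: V=(p*·116.6400+(1−p*)·0.0000)/1.13=87.1646; Δ=(116.6400−0.0000)/(116.6400−72.9000)=2.6667; B=V−Δ·S=-172.0354
Node (3,3) S=155.5200: V=(p*·186.6240+(1−p*)·116.6400)/1.13=155.5200; Δ=(186.6240−116.6400)/(186.6240−116.6400)=1.0000; B=V−Δ·S=0.0000
Node (2,0) S=50.6250: V=(p*·0.0000+(1−p*)·0.0000)/1.13=0.0000; Δ=(0.0000−0.0000)/(60.7500−37.9688)=0.0000; B=V−Δ·S=0.0000
Node (2,1) S=81.0000: V=(p*·87.1646+(1−p*)·0.0000)/1.13=65.1378; Δ=(87.1646−0.0000)/(97.2000−60.7500)=2.3913; B=V−Δ·S=-128.5614
Node (2,2) S=129.6000: V=(p*·155.5200+(1−p*)·87.1646)/1.13=128.2185; Δ=(155.5200−87.1646)/(155.5200−97.2000)=1.1721; B=V−Δ·S=-23.6824
Node (1,0) S=67.5000: V=(p*·65.1378+(1−p*)·0.0000)/1.13=48.6772; Δ=(65.1378−0.0000)/(81.0000−50.6250)=2.1445; B=V−Δ·S=-96.0734
Node (1,1) S=108.0000: V=(p*·128.2185+(1−p*)·65.1378)/1.13=104.7840; Δ=(128.2185−65.1378)/(129.6000−81.0000)=1.2980; B=V−Δ·S=-35.3955
Node (0,0) S=90.0000: V=(p*·104.7840+(1−p*)·48.6772)/1.13=85.0056; Δ=(104.7840−48.6772)/(108.0000−67.5000)=1.3854; B=V−Δ·S=-39.6763
Root portfolio cost Δ·90+B reproduces V0=85.0056.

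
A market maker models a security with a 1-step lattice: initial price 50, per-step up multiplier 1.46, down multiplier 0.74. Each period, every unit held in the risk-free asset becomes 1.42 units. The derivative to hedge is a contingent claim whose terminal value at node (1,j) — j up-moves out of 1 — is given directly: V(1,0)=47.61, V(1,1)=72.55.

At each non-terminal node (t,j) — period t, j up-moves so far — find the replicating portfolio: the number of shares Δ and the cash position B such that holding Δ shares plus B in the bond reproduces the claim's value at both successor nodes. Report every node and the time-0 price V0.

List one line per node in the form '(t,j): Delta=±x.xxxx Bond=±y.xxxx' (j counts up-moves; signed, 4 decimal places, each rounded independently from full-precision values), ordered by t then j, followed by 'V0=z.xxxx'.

(0,0): Delta=0.6928 Bond=15.4769
V0=50.1158

The replicating-portfolio and risk-neutral prices coincide; use p* = (1.42−0.74)/(1.46−0.74) = 0.9444 for the latter.
Terminal values V(1,·): V(1,0)=47.6100, V(1,1)=72.5500
Node (0,0) S=50.0000: V=(p*·72.5500+(1−p*)·47.6100)/1.42=50.1158; Δ=(72.5500−47.6100)/(73.0000−37.0000)=0.6928; B=V−Δ·S=15.4769
Each (Δ,B) replicates both successor values, so the strategy is self-financing and V0 is arbitrage-free.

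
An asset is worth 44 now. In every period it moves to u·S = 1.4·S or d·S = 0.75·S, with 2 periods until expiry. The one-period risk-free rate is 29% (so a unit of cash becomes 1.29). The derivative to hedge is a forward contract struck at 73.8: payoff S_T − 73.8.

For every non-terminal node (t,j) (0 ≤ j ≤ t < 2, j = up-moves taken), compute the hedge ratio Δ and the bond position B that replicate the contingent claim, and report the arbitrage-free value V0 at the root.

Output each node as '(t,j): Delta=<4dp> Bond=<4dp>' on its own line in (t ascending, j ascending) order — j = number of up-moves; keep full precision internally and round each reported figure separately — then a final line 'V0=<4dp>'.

(0,0): Delta=1.0000 Bond=-44.3483
(1,0): Delta=1.0000 Bond=-57.2093
(1,1): Delta=1.0000 Bond=-57.2093
V0=-0.3483

Under the risk-neutral measure, an up-move has probability p* = (R−d)/(u−d) = 0.8308 and values discount at R = 1.29.
Terminal payoffs: V(2,0)=-49.0500, V(2,1)=-27.6000, V(2,2)=12.4400
  t=1,j=0: stock 33.0000 → up 46.2000 (V=-27.6000), down 24.7500 (V=-49.0500). Price -24.2093; hedge Δ=1.0000, bond B=-57.2093.
  t=1,j=1: stock 61.6000 → up 86.2400 (V=12.4400), down 46.2000 (V=-27.6000). Price 4.3907; hedge Δ=1.0000, bond B=-57.2093.
  t=0,j=0: stock 44.0000 → up 61.6000 (V=4.3907), down 33.0000 (V=-24.2093). Price -0.3483; hedge Δ=1.0000, bond B=-44.3483.
Root portfolio cost Δ·44+B reproduces V0=-0.3483.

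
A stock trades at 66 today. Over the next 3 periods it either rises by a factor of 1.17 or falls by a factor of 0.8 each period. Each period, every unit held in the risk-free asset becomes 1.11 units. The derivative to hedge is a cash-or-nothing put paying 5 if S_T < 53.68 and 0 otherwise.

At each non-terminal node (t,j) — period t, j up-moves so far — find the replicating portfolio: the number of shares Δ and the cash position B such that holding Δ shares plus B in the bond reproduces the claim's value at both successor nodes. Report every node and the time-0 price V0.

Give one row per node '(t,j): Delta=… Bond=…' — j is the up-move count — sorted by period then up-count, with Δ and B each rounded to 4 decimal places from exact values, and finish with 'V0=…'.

(0,0): Delta=-0.0452 Bond=3.2375
(1,0): Delta=-0.1932 Bond=11.4095
(1,1): Delta=-0.0256 Bond=2.0809
(2,0): Delta=0.0000 Bond=4.5045
(2,1): Delta=-0.2188 Bond=14.2440
(2,2): Delta=0.0000 Bond=0.0000
V0=0.2572

No-arbitrage ⇒ martingale measure with p* = (R−d)/(u−d) = 0.8378.
Terminal values V(3,·): V(3,0)=5.0000, V(3,1)=5.0000, V(3,2)=0.0000, V(3,3)=0.0000
(2,0): S=42.2400. Δ = (V_up−V_dn)/(S_up−S_dn) = (5.0000−5.0000)/(49.4208−33.7920) = 0.0000. V = [p*·5.0000 + (1−p*)·5.0000]/1.11 = 4.5045. B = V − Δ·S = 4.5045.
(2,1): S=61.7760. Δ = (V_up−V_dn)/(S_up−S_dn) = (0.0000−5.0000)/(72.2779−49.4208) = -0.2188. V = [p*·0.0000 + (1−p*)·5.0000]/1.11 = 0.7305. B = V − Δ·S = 14.2440.
(2,2): S=90.3474. Δ = (V_up−V_dn)/(S_up−S_dn) = (0.0000−0.0000)/(105.7065−72.2779) = 0.0000. V = [p*·0.0000 + (1−p*)·0.0000]/1.11 = 0.0000. B = V − Δ·S = 0.0000.
(1,0): S=52.8000. Δ = (V_up−V_dn)/(S_up−S_dn) = (0.7305−4.5045)/(61.7760−42.2400) = -0.1932. V = [p*·0.7305 + (1−p*)·4.5045]/1.11 = 1.2094. B = V − Δ·S = 11.4095.
(1,1): S=77.2200. Δ = (V_up−V_dn)/(S_up−S_dn) = (0.0000−0.7305)/(90.3474−61.7760) = -0.0256. V = [p*·0.0000 + (1−p*)·0.7305]/1.11 = 0.1067. B = V − Δ·S = 2.0809.
(0,0): S=66.0000. Δ = (V_up−V_dn)/(S_up−S_dn) = (0.1067−1.2094)/(77.2200−52.8000) = -0.0452. V = [p*·0.1067 + (1−p*)·1.2094]/1.11 = 0.2572. B = V − Δ·S = 3.2375.
Root portfolio cost Δ·66+B reproduces V0=0.2572.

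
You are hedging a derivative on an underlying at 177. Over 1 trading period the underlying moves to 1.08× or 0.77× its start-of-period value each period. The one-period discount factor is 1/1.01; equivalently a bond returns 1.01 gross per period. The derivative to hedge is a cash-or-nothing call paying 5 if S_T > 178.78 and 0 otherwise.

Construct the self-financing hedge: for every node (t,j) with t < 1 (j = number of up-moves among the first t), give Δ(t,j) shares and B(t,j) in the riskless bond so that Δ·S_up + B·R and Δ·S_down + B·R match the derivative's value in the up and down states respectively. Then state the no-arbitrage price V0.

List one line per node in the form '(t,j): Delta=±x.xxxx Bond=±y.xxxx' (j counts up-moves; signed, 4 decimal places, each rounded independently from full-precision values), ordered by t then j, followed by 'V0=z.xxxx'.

Risk-neutral probability p* = (R−d)/(u−d) = (1.01−0.77)/(1.08−0.77) = 0.7742.
At expiry t=1: V(1,0)=0.0000, V(1,1)=5.0000
  t=0,j=0: stock 177.0000 → up 191.1600 (V=5.0000), down 136.2900 (V=0.0000). Price 3.8326; hedge Δ=0.0911, bond B=-12.2964.
Root portfolio cost Δ·177+B reproduces V0=3.8326.

(0,0): Delta=0.0911 Bond=-12.2964
V0=3.8326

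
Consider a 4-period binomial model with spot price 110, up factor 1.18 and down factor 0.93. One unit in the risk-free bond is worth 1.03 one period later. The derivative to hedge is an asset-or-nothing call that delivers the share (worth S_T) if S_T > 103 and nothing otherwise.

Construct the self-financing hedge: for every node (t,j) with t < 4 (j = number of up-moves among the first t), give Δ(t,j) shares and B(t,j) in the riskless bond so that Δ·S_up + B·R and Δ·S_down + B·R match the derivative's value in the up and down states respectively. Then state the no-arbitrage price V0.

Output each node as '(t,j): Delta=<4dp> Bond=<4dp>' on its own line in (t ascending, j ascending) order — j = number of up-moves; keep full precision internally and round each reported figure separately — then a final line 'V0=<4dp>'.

(0,0): Delta=1.5915 Bond=-74.5369
(1,0): Delta=2.0918 Bond=-127.9550
(1,1): Delta=1.0000 Bond=0.0000
(2,0): Delta=3.0153 Bond=-219.6561
(2,1): Delta=1.0000 Bond=0.0000
(2,2): Delta=1.0000 Bond=0.0000
(3,0): Delta=4.7200 Bond=-377.0763
(3,1): Delta=1.0000 Bond=0.0000
(3,2): Delta=1.0000 Bond=0.0000
(3,3): Delta=1.0000 Bond=0.0000
V0=100.5250

Risk-neutral probability p* = (R−d)/(u−d) = (1.03−0.93)/(1.18−0.93) = 0.4000.
Terminal values V(4,·): V(4,0)=0.0000, V(4,1)=104.4055, V(4,2)=132.4715, V(4,3)=168.0822, V(4,4)=213.2656
(3,0): S=88.4793. Δ = (V_up−V_dn)/(S_up−S_dn) = (104.4055−0.0000)/(104.4055−82.2857) = 4.7200. V = [p*·104.4055 + (1−p*)·0.0000]/1.03 = 40.5458. B = V − Δ·S = -377.0763.
(3,1): S=112.2640. Δ = (V_up−V_dn)/(S_up−S_dn) = (132.4715−104.4055)/(132.4715−104.4055) = 1.0000. V = [p*·132.4715 + (1−p*)·104.4055]/1.03 = 112.2640. B = V − Δ·S = 0.0000.
(3,2): S=142.4425. Δ = (V_up−V_dn)/(S_up−S_dn) = (168.0822−132.4715)/(168.0822−132.4715) = 1.0000. V = [p*·168.0822 + (1−p*)·132.4715]/1.03 = 142.4425. B = V − Δ·S = 0.0000.
(3,3): S=180.7335. Δ = (V_up−V_dn)/(S_up−S_dn) = (213.2656−168.0822)/(213.2656−168.0822) = 1.0000. V = [p*·213.2656 + (1−p*)·168.0822]/1.03 = 180.7335. B = V − Δ·S = 0.0000.
(2,0): S=95.1390. Δ = (V_up−V_dn)/(S_up−S_dn) = (112.2640−40.5458)/(112.2640−88.4793) = 3.0153. V = [p*·112.2640 + (1−p*)·40.5458]/1.03 = 67.2166. B = V − Δ·S = -219.6561.
(2,1): S=120.7140. Δ = (V_up−V_dn)/(S_up−S_dn) = (142.4425−112.2640)/(142.4425−112.2640) = 1.0000. V = [p*·142.4425 + (1−p*)·112.2640]/1.03 = 120.7140. B = V − Δ·S = 0.0000.
(2,2): S=153.1640. Δ = (V_up−V_dn)/(S_up−S_dn) = (180.7335−142.4425)/(180.7335−142.4425) = 1.0000. V = [p*·180.7335 + (1−p*)·142.4425]/1.03 = 153.1640. B = V − Δ·S = 0.0000.
(1,0): S=102.3000. Δ = (V_up−V_dn)/(S_up−S_dn) = (120.7140−67.2166)/(120.7140−95.1390) = 2.0918. V = [p*·120.7140 + (1−p*)·67.2166]/1.03 = 86.0345. B = V − Δ·S = -127.9550.
(1,1): S=129.8000. Δ = (V_up−V_dn)/(S_up−S_dn) = (153.1640−120.7140)/(153.1640−120.7140) = 1.0000. V = [p*·153.1640 + (1−p*)·120.7140]/1.03 = 129.8000. B = V − Δ·S = 0.0000.
(0,0): S=110.0000. Δ = (V_up−V_dn)/(S_up−S_dn) = (129.8000−86.0345)/(129.8000−102.3000) = 1.5915. V = [p*·129.8000 + (1−p*)·86.0345]/1.03 = 100.5250. B = V − Δ·S = -74.5369.
Check: Δ(0,0)·S0 + B(0,0) = 100.5250 = V0.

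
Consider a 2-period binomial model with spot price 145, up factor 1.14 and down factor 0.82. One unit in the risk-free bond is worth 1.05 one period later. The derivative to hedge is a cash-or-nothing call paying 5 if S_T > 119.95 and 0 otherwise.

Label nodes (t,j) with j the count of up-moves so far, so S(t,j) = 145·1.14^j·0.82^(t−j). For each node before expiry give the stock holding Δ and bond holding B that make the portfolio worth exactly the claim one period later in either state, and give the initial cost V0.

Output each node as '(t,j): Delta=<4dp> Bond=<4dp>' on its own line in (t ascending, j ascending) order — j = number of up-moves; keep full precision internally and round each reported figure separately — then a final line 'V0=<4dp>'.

The replicating-portfolio and risk-neutral prices coincide; use p* = (1.05−0.82)/(1.14−0.82) = 0.7188 for the latter.
Terminal payoffs: V(2,0)=0.0000, V(2,1)=5.0000, V(2,2)=5.0000
(1,0): S=118.9000. Δ = (V_up−V_dn)/(S_up−S_dn) = (5.0000−0.0000)/(135.5460−97.4980) = 0.1314. V = [p*·5.0000 + (1−p*)·0.0000]/1.05 = 3.4226. B = V − Δ·S = -12.2024.
(1,1): S=165.3000. Δ = (V_up−V_dn)/(S_up−S_dn) = (5.0000−5.0000)/(188.4420−135.5460) = 0.0000. V = [p*·5.0000 + (1−p*)·5.0000]/1.05 = 4.7619. B = V − Δ·S = 4.7619.
(0,0): S=145.0000. Δ = (V_up−V_dn)/(S_up−S_dn) = (4.7619−3.4226)/(165.3000−118.9000) = 0.0289. V = [p*·4.7619 + (1−p*)·3.4226]/1.05 = 4.1764. B = V − Δ·S = -0.0089.
Self-financing check: at every node Δ·S+B equals the discounted successor values.

(0,0): Delta=0.0289 Bond=-0.0089
(1,0): Delta=0.1314 Bond=-12.2024
(1,1): Delta=0.0000 Bond=4.7619
V0=4.1764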